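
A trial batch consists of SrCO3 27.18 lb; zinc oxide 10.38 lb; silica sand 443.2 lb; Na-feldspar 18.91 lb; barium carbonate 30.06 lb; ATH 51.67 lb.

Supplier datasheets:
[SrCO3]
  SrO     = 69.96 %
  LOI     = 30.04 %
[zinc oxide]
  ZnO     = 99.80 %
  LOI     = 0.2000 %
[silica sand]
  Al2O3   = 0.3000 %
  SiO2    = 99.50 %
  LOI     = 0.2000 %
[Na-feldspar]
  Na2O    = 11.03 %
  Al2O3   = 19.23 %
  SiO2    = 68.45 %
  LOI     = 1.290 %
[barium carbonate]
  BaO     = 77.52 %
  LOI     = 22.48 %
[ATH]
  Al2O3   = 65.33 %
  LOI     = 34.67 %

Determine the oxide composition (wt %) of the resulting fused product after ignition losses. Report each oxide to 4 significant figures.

Glass mass = 547.4 lb (batch 581.4 − LOI 33.99).
Composition: ZnO 1.892%, SrO 3.474%, Na2O 0.3810%, Al2O3 7.074%, BaO 4.257%, SiO2 82.92%

Intermediates appear rounded off to 4 significant figures in the printout; all internal work carries full precision through every step. Each reported value takes exactly one rounding. The derived quantities (the six compositions, net glass mass, the yield, ignition loss, totals) are rebuilt in full precision using the weight values for 547.4 lb of glass, exactly as shown in problem or answer.
Per-oxide mass from batch:
  ZnO: 10.38·0.9980 = 10.36 lb
  SrO: 27.18·0.6996 = 19.02 lb
  Na2O: 18.91·0.1103 = 2.086 lb
  Al2O3: 443.2·0.003000 + 18.91·0.1923 + 51.67·0.6533 = 38.72 lb
  BaO: 30.06·0.7752 = 23.30 lb
  SiO2: 443.2·0.9950 + 18.91·0.6845 = 453.9 lb
LOI: 27.18·0.3004 + 10.38·0.002000 + 443.2·0.002000 + 18.91·0.01290 + 30.06·0.2248 + 51.67·0.3467 = 33.99 lb
batch − LOI leaves glass = 581.4 − 33.99 = 547.4 lb (consistent with Σ oxide mass)
wt %: oxide over glass, times 100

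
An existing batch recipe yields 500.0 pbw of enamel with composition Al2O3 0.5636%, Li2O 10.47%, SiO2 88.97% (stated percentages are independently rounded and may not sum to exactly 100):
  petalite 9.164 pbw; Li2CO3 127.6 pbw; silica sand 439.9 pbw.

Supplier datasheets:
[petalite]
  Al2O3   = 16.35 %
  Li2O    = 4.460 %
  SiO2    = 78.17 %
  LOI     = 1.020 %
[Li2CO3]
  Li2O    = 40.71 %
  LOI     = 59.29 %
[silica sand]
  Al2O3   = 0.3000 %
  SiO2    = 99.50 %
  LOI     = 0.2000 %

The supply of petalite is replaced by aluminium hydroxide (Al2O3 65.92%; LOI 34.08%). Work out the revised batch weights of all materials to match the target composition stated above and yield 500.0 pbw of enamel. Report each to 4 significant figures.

Mid-chain values appear (rounded to 4 significant figures) on the page. The whole derivation maintains full float precision through every step. Each reported number is rounded exactly once. Derived quantities are re-derived at full precision (glass mass, LOI, the three compositions, the yield, totals) starting from the weights at 500.0 pbw of glass as they appear in problem or answer.
Oxide-by-oxide targets in 500.0 pbw enamel:
  Al2O3: 0.5636% × 500.0 = 2.818 pbw
  Li2O: 10.47% × 500.0 = 52.35 pbw
  SiO2: 88.97% × 500.0 = 444.8 pbw
A balance pass over the oxides, given the weights on record, on the stated basis (target by target, the sums agree given rounding of the digits):
  Al2O3: 2.240·0.6592 + 447.1·0.003000 = 2.818 pbw (target 2.818 pbw)
  Li2O: 128.6·0.4071 = 52.35 pbw (target 52.35 pbw)
  SiO2: 447.1·0.9950 = 444.9 pbw (target 444.8 pbw)
Consistency of the glass mass: whole batch net of LOI = 500.0 pbw (per-oxide target masses sum to 500.0 pbw; basis as stated: 500.0 pbw — rounding explains the deltas).
Batch grand total — Σ batch = 577.9 pbw; LOI loss = Σ batch·LOI = 77.90 pbw; the yield ratio, glass ÷ batch: 86.52%.

Revised batch per 500.0 pbw enamel:
  aluminium hydroxide: 2.240 pbw
  Li2CO3: 128.6 pbw
  silica sand: 447.1 pbw
Total batch = 577.9 pbw; LOI loss = 77.90 pbw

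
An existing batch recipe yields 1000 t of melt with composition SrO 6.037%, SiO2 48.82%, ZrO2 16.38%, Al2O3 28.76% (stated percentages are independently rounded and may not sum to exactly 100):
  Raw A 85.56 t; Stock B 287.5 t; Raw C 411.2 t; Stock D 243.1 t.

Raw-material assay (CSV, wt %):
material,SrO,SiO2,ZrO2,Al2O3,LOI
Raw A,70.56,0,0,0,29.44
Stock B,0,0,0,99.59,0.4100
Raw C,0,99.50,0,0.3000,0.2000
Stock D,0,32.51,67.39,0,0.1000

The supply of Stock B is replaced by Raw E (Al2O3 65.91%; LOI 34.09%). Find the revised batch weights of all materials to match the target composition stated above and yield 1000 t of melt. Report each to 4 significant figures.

Revised batch per 1000 t melt:
  Raw A: 85.56 t
  Raw E: 434.5 t
  Raw C: 411.2 t
  Stock D: 243.1 t
Total batch = 1174 t; LOI loss = 174.4 t

The intermediate values are shown, with 4-significant-figure rounding, on the page — all internal work holds exact precision from first step to last; a single rounding completes each reported number. Derived quantities are re-derived at full float precision (totals, yield, LOI, the four compositions, glass mass) starting from the weights at 1000 t of glass as quoted within problem or answer.
Oxide-by-oxide targets in 1000 t melt:
  SrO: 6.037% × 1000 = 60.37 t
  SiO2: 48.82% × 1000 = 488.2 t
  ZrO2: 16.38% × 1000 = 163.8 t
  Al2O3: 28.76% × 1000 = 287.6 t
Mass-balance tally per oxide with the batch weights as given, versus the basis set out (target by target, the sums agree once rounding is allowed for):
  SrO: 85.56·0.7056 = 60.37 t (target 60.37 t)
  SiO2: 411.2·0.9950 + 243.1·0.3251 = 488.2 t (target 488.2 t)
  ZrO2: 243.1·0.6739 = 163.8 t (target 163.8 t)
  Al2O3: 434.5·0.6591 + 411.2·0.003000 = 287.6 t (target 287.6 t)
Glass-mass bookkeeping: whole batch net of LOI = 1000 t (per-oxide target masses sum to 1000 t; the stated basis being 1000 t — gaps are rounding artifacts).
Adding the batch up: Σ batch = 1174 t; loss to ignition Σ batch·LOI = 174.4 t; yield, glass over the total, = 85.15%.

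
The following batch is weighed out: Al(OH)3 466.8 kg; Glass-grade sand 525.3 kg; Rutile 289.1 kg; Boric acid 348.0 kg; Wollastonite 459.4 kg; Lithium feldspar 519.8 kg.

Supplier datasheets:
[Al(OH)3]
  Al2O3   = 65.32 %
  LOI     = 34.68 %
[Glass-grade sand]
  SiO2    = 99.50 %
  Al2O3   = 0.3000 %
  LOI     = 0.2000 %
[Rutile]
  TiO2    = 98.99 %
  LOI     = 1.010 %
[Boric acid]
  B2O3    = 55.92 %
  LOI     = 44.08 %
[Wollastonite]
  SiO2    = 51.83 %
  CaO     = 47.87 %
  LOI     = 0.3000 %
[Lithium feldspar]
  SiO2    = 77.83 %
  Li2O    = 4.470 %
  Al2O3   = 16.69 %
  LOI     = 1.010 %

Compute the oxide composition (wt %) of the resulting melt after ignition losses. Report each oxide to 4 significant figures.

Intermediates are displayed (rounded to 4 significant figures) alongside each step; the whole derivation keeps exact precision from start to finish — each reported value is rounded a single time; the derived quantities, including glass mass, LOI, the totals, six oxide percentages, yield, are rebuilt using the weight values at 2283 kg of glass in full float precision, as they appear in the question or the answer.
Oxide masses out of the charge:
  SiO2: 525.3·0.9950 + 459.4·0.5183 + 519.8·0.7783 = 1165 kg
  Li2O: 519.8·0.04470 = 23.24 kg
  Al2O3: 466.8·0.6532 + 525.3·0.003000 + 519.8·0.1669 = 393.2 kg
  CaO: 459.4·0.4787 = 219.9 kg
  TiO2: 289.1·0.9899 = 286.2 kg
  B2O3: 348.0·0.5592 = 194.6 kg
LOI: 466.8·0.3468 + 525.3·0.002000 + 289.1·0.01010 + 348.0·0.4408 + 459.4·0.003000 + 519.8·0.01010 = 325.9 kg
Resulting glass, batch − LOI: 2608 − 325.9 = 2283 kg (matching Σ of the oxides)
oxide / glass × 100 gives the wt %

Glass mass = 2283 kg (batch 2608 − LOI 325.9).
Composition: SiO2 51.06%, Li2O 1.018%, Al2O3 17.23%, CaO 9.635%, TiO2 12.54%, B2O3 8.526%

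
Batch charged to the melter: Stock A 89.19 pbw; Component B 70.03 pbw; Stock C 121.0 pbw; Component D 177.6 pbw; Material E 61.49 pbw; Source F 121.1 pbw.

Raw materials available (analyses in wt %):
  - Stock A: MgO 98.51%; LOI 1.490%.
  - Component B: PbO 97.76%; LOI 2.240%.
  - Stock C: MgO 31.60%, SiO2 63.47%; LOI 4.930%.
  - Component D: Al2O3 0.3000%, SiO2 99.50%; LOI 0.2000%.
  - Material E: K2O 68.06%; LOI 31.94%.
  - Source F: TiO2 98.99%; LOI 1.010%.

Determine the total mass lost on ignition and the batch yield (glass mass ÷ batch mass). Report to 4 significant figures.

The intermediate values are displayed (rounded to 4 significant figures) when written out. Every computation runs at full precision at all times. Every reported figure carries a single rounding — all derived quantities, which include the six compositions, ignition loss, totals, net glass mass, the yield, are re-derived in full precision, exactly as shown in the problem or the answer, from the batch weights on 610.3 pbw of glass.
LOI of each material in turn:
  Stock A: 89.19 × 0.01490 = 1.329 pbw
  Component B: 70.03 × 0.02240 = 1.569 pbw
  Stock C: 121.0 × 0.04930 = 5.965 pbw
  Component D: 177.6 × 0.002000 = 0.3552 pbw
  Material E: 61.49 × 0.3194 = 19.64 pbw
  Source F: 121.1 × 0.01010 = 1.223 pbw
Total LOI = 30.08 pbw
Glass = batch − LOI = 640.4 − 30.08 = 610.3 pbw

LOI loss = 30.08 pbw; glass = 610.3 pbw; yield = 95.30%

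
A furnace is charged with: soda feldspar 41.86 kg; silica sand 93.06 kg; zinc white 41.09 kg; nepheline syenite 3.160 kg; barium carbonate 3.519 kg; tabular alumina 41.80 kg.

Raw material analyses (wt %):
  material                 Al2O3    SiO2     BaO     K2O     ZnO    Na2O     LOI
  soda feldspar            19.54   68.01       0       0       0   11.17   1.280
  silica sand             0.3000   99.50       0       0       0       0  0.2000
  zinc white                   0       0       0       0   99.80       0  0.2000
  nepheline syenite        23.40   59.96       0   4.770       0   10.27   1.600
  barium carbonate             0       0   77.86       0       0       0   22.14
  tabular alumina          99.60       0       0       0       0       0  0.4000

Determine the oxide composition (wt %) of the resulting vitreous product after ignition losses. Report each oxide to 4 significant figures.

Glass mass = 222.7 kg (batch 224.5 − LOI 1.801).
Composition: Al2O3 22.83%, SiO2 55.22%, BaO 1.230%, K2O 0.06769%, ZnO 18.41%, Na2O 2.245%

The whole derivation runs at full precision from start to finish; in-progress results are printed, with 4-significant-digit rounding, on the page — exactly one rounding is applied to every reported figure; the derived quantities are rebuilt at full precision (yield, six oxide percentages, ignition loss, the totals, net glass mass) from the weighed amounts for 222.7 kg of glass as they appear in question or answer.
Mass of each oxide from the mix:
  Al2O3: 41.86·0.1954 + 93.06·0.003000 + 3.160·0.2340 + 41.80·0.9960 = 50.83 kg
  SiO2: 41.86·0.6801 + 93.06·0.9950 + 3.160·0.5996 = 123.0 kg
  BaO: 3.519·0.7786 = 2.740 kg
  K2O: 3.160·0.04770 = 0.1507 kg
  ZnO: 41.09·0.9980 = 41.01 kg
  Na2O: 41.86·0.1117 + 3.160·0.1027 = 5.000 kg
LOI: 41.86·0.01280 + 93.06·0.002000 + 41.09·0.002000 + 3.160·0.01600 + 3.519·0.2214 + 41.80·0.004000 = 1.801 kg
Net of LOI, the glass mass = 224.5 − 1.801 = 222.7 kg (matching Σ of the oxides)
each wt % is 100 × oxide ÷ glass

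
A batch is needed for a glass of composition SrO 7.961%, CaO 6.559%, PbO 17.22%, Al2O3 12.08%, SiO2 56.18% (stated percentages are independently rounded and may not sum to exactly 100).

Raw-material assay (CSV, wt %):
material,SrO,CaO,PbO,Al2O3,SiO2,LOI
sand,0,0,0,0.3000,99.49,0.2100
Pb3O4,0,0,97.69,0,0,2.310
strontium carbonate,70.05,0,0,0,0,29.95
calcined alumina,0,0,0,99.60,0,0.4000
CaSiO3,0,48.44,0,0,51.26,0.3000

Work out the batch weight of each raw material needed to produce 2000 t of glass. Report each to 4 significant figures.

Batch per 2000 t glass:
  sand: 989.8 t
  Pb3O4: 352.5 t
  strontium carbonate: 227.3 t
  calcined alumina: 239.6 t
  CaSiO3: 270.8 t
Total batch = 2080 t; LOI loss = 80.07 t; yield = 96.15%

Each numeric step keeps exact precision in all steps. In-progress results appear, with 4-significant-digit rounding, on the page — a single rounding completes each reported number — the derived quantities, including the five compositions, net glass mass, LOI, totals, the yield, are carried starting from the weights on 2000 t of glass at full float precision, as given in either problem or answer.
Target masses of each oxide per 2000 t glass:
  SrO: 7.961% × 2000 = 159.2 t
  CaO: 6.559% × 2000 = 131.2 t
  PbO: 17.22% × 2000 = 344.4 t
  Al2O3: 12.08% × 2000 = 241.6 t
  SiO2: 56.18% × 2000 = 1124 t
Balance tally, oxide-wise, given the weights on record, per the basis as stated (oxide sums agree with the targets modulo rounding of the values):
  SrO: 227.3·0.7005 = 159.2 t (target 159.2 t)
  CaO: 270.8·0.4844 = 131.2 t (target 131.2 t)
  PbO: 352.5·0.9769 = 344.4 t (target 344.4 t)
  Al2O3: 989.8·0.003000 + 239.6·0.9960 = 241.6 t (target 241.6 t)
  SiO2: 989.8·0.9949 + 270.8·0.5126 = 1124 t (target 1124 t)
Glass-mass closure: whole batch net of LOI = 2000 t (the targets, summed, come to 2000 t; basis as stated: 2000 t — differing by rounding only).
Adding the batch up: Σ batch = 2080 t; LOI loss = Σ batch·LOI = 80.07 t; yield, glass over the total, = 96.15%.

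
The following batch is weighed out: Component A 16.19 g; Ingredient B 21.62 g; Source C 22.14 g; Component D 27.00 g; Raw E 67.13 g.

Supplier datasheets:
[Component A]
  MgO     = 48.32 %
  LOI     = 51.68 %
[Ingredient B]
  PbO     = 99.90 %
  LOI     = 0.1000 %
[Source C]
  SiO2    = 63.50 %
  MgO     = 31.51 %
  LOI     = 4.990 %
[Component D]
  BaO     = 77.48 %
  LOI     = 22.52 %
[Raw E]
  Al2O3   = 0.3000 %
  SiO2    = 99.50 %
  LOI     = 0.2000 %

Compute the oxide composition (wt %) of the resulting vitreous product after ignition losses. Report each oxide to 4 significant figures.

Glass mass = 138.4 g (batch 154.1 − LOI 15.71).
Composition: Al2O3 0.1455%, SiO2 58.43%, PbO 15.61%, MgO 10.70%, BaO 15.12%

Working values are displayed, with 4-significant-digit rounding, across the worked steps — all arithmetic runs at full float precision at every stage — exactly one rounding lands on every reported result. Derived quantities are recomputed starting from the weights at 138.4 g of glass at full float precision (totals, yield, glass mass, ignition loss, the five compositions), as they appear in the problem or the answer.
Oxide-by-oxide delivered mass:
  Al2O3: 67.13·0.003000 = 0.2014 g
  SiO2: 22.14·0.6350 + 67.13·0.9950 = 80.85 g
  PbO: 21.62·0.9990 = 21.60 g
  MgO: 16.19·0.4832 + 22.14·0.3151 = 14.80 g
  BaO: 27.00·0.7748 = 20.92 g
LOI: 16.19·0.5168 + 21.62·0.001000 + 22.14·0.04990 + 27.00·0.2252 + 67.13·0.002000 = 15.71 g
The glass mass, total less LOI, = 154.1 − 15.71 = 138.4 g (matching Σ of the oxides)
wt % = 100 × oxide mass / glass mass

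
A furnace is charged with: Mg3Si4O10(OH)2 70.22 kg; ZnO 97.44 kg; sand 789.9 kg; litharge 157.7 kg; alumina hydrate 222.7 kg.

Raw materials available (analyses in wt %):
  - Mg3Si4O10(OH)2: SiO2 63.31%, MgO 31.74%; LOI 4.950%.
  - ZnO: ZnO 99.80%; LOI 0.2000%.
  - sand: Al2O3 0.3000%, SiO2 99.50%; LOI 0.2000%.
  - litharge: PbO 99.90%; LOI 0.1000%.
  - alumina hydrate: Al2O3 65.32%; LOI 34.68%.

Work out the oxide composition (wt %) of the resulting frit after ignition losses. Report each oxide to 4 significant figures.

Glass mass = 1255 kg (batch 1338 − LOI 82.64).
Composition: Al2O3 11.78%, PbO 12.55%, SiO2 66.15%, MgO 1.775%, ZnO 7.747%

Every computation maintains full float precision throughout. Mid-chain values are shown rounded to four significant digits on the page; each reported value takes just one rounding; the derived quantities (five oxide percentages, net glass mass, totals, LOI, the yield) are re-derived using the weight values per 1255 kg of glass at full precision, as set out in the problem or answer text.
Mass of each oxide from the mix:
  Al2O3: 789.9·0.003000 + 222.7·0.6532 = 147.8 kg
  PbO: 157.7·0.9990 = 157.5 kg
  SiO2: 70.22·0.6331 + 789.9·0.9950 = 830.4 kg
  MgO: 70.22·0.3174 = 22.29 kg
  ZnO: 97.44·0.9980 = 97.25 kg
LOI: 70.22·0.04950 + 97.44·0.002000 + 789.9·0.002000 + 157.7·0.001000 + 222.7·0.3468 = 82.64 kg
Resulting glass, batch − LOI: 1338 − 82.64 = 1255 kg (matching Σ of the oxides)
wt % = 100 × oxide mass / glass mass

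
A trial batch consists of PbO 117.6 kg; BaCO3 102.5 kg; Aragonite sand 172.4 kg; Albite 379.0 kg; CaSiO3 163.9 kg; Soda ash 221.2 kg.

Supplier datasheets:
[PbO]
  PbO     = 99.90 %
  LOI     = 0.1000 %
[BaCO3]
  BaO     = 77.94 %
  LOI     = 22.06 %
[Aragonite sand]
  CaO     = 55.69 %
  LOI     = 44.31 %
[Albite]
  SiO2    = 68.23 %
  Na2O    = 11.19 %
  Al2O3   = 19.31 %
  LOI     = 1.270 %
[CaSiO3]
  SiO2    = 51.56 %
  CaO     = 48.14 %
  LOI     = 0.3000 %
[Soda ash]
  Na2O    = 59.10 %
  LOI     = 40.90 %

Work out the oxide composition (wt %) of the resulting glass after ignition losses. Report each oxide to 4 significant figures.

Glass mass = 961.7 kg (batch 1157 − LOI 194.9).
Composition: SiO2 35.68%, Na2O 18.00%, BaO 8.307%, CaO 18.19%, PbO 12.22%, Al2O3 7.610%

In-progress results are shown with 4-significant-figure rounding alongside each step. The working math runs at exact precision all the way through — each reported result undergoes a single rounding — the derived quantities are recomputed in full precision (totals, six oxide percentages, yield, LOI, glass mass) using the weight values for 961.7 kg of glass as set out in the question or the answer.
What the batch supplies per oxide:
  SiO2: 379.0·0.6823 + 163.9·0.5156 = 343.1 kg
  Na2O: 379.0·0.1119 + 221.2·0.5910 = 173.1 kg
  BaO: 102.5·0.7794 = 79.89 kg
  CaO: 172.4·0.5569 + 163.9·0.4814 = 174.9 kg
  PbO: 117.6·0.9990 = 117.5 kg
  Al2O3: 379.0·0.1931 = 73.18 kg
LOI: 117.6·0.001000 + 102.5·0.2206 + 172.4·0.4431 + 379.0·0.01270 + 163.9·0.003000 + 221.2·0.4090 = 194.9 kg
Resulting glass, batch − LOI: 1157 − 194.9 = 961.7 kg (= Σ oxide masses)
wt % = 100 × oxide mass / glass mass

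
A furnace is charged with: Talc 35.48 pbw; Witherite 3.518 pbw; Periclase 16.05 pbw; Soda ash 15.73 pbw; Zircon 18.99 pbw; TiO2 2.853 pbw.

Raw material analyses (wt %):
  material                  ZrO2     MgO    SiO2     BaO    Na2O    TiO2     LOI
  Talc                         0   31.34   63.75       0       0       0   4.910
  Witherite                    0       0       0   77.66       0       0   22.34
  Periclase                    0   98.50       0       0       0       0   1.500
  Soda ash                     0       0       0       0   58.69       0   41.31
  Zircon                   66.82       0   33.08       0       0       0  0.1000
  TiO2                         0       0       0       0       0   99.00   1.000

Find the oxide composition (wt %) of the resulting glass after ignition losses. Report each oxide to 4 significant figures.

Glass mass = 83.31 pbw (batch 92.62 − LOI 9.314).
Composition: ZrO2 15.23%, MgO 32.32%, SiO2 34.69%, BaO 3.280%, Na2O 11.08%, TiO2 3.390%

Values along the way are displayed (rounded to four significant figures) in the printout; the working math carries exact precision through the solve. Every reported result is rounded only once. The derived quantities are recomputed at exact precision (ignition loss, yield, totals, net glass mass, six oxide percentages) from the weighed amounts for 83.31 pbw of glass, as quoted within either problem or answer.
Per-oxide mass from batch:
  ZrO2: 18.99·0.6682 = 12.69 pbw
  MgO: 35.48·0.3134 + 16.05·0.9850 = 26.93 pbw
  SiO2: 35.48·0.6375 + 18.99·0.3308 = 28.90 pbw
  BaO: 3.518·0.7766 = 2.732 pbw
  Na2O: 15.73·0.5869 = 9.232 pbw
  TiO2: 2.853·0.9900 = 2.824 pbw
LOI: 35.48·0.04910 + 3.518·0.2234 + 16.05·0.01500 + 15.73·0.4131 + 18.99·0.001000 + 2.853·0.01000 = 9.314 pbw
Net of LOI, the glass mass = 92.62 − 9.314 = 83.31 pbw (= the summed oxide contributions)
wt % = oxide mass / glass mass × 100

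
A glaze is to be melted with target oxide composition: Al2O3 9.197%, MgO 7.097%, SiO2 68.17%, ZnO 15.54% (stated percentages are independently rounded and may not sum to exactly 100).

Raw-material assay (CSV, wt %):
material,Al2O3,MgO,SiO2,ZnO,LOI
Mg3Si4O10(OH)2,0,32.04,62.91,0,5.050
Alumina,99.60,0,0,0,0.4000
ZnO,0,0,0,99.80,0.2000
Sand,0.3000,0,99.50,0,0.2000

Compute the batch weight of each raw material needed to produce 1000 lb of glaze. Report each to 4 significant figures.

Batch per 1000 lb glaze:
  Mg3Si4O10(OH)2: 221.5 lb
  Alumina: 90.70 lb
  ZnO: 155.7 lb
  Sand: 545.1 lb
Total batch = 1013 lb; LOI loss = 12.95 lb; yield = 98.72%

Values along the way are shown with 4-significant-figure rounding across the worked steps; full float precision is kept end to end — each reported figure sees exactly one rounding; derived quantities are rebuilt at exact precision (LOI, the totals, net glass mass, yield, the four compositions) from the weighed amounts at 1000 lb of glass, as written in either problem or answer.
Per-oxide target masses for 1000 lb glaze:
  Al2O3: 9.197% × 1000 = 91.97 lb
  MgO: 7.097% × 1000 = 70.97 lb
  SiO2: 68.17% × 1000 = 681.7 lb
  ZnO: 15.54% × 1000 = 155.4 lb
Sums-versus-targets review given the weights on record, per the basis as stated (target by target, the sums agree once rounding is allowed for):
  Al2O3: 90.70·0.9960 + 545.1·0.003000 = 91.97 lb (target 91.97 lb)
  MgO: 221.5·0.3204 = 70.97 lb (target 70.97 lb)
  SiO2: 221.5·0.6291 + 545.1·0.9950 = 681.7 lb (target 681.7 lb)
  ZnO: 155.7·0.9980 = 155.4 lb (target 155.4 lb)
Consistency of the glass mass: whole batch net of LOI = 1000 lb (the targets, summed, come to 1000 lb; basis as stated: 1000 lb — differing by rounding only).
Batch total: Σ batch = 1013 lb; ignition loss, Σ(batch × LOI) = 12.95 lb; as yield: glass ÷ batch → 98.72%.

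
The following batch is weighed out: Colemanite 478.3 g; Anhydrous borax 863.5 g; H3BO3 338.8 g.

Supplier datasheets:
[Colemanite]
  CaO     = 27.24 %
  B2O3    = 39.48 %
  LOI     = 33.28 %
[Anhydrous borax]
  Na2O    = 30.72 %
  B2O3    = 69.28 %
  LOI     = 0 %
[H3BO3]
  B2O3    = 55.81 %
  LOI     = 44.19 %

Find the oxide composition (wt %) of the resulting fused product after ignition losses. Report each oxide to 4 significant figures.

Values along the way appear rounded to four significant digits as written — the working math runs at full precision throughout; every reported number is rounded a single time. All derived quantities, which include the three compositions, ignition loss, the yield, totals, net glass mass, are rebuilt in full float precision, exactly as printed in the question or the answer, from the batch weights per 1372 g of glass.
Per-oxide mass from batch:
  Na2O: 863.5·0.3072 = 265.3 g
  CaO: 478.3·0.2724 = 130.3 g
  B2O3: 478.3·0.3948 + 863.5·0.6928 + 338.8·0.5581 = 976.1 g
LOI: 478.3·0.3328 + 338.8·0.4419 = 308.9 g
Net of LOI, the glass mass = 1681 − 308.9 = 1372 g (= Σ oxide masses)
oxide / glass × 100 gives the wt %

Glass mass = 1372 g (batch 1681 − LOI 308.9).
Composition: Na2O 19.34%, CaO 9.498%, B2O3 71.16%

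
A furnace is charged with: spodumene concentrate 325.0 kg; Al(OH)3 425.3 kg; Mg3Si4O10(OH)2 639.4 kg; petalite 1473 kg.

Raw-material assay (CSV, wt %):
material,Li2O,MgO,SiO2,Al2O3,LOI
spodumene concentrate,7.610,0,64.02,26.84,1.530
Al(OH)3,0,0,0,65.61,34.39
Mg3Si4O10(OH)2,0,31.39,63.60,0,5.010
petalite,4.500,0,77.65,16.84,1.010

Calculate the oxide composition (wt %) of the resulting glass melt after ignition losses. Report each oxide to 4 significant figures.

Glass mass = 2665 kg (batch 2863 − LOI 198.1).
Composition: Li2O 3.416%, MgO 7.533%, SiO2 66.00%, Al2O3 23.06%

Full float precision is carried at every stage — the intermediate values are displayed with 4-significant-digit rounding between the steps — every reported value takes exactly one rounding — derived quantities are computed from the batch weights at 2665 kg of glass at exact precision (four oxide percentages, the totals, yield, net glass mass, ignition loss) as given in the problem or the answer.
Per-oxide mass from batch:
  Li2O: 325.0·0.07610 + 1473·0.04500 = 91.02 kg
  MgO: 639.4·0.3139 = 200.7 kg
  SiO2: 325.0·0.6402 + 639.4·0.6360 + 1473·0.7765 = 1759 kg
  Al2O3: 325.0·0.2684 + 425.3·0.6561 + 1473·0.1684 = 614.3 kg
LOI: 325.0·0.01530 + 425.3·0.3439 + 639.4·0.05010 + 1473·0.01010 = 198.1 kg
The glass mass, total less LOI, = 2863 − 198.1 = 2665 kg (matching Σ of the oxides)
wt % = oxide mass / glass mass × 100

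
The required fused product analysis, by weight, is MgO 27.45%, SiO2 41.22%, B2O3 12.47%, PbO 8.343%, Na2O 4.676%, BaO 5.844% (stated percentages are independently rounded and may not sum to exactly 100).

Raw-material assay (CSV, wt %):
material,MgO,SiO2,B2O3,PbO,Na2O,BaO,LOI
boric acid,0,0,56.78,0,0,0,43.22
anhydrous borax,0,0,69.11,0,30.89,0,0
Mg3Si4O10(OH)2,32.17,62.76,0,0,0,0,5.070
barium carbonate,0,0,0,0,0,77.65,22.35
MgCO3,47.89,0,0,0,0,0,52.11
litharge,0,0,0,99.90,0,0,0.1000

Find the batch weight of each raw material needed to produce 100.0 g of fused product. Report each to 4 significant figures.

Batch per 100.0 g fused product:
  boric acid: 3.537 g
  anhydrous borax: 15.14 g
  Mg3Si4O10(OH)2: 65.68 g
  barium carbonate: 7.526 g
  MgCO3: 13.20 g
  litharge: 8.351 g
Total batch = 113.4 g; LOI loss = 13.43 g; yield = 88.16%

Every computation keeps full precision in every operation; working values are displayed (rounded to four significant digits) in the printout — every reported number sees exactly one rounding; derived quantities are carried starting from the weights at 100.0 g of glass at exact precision (net glass mass, the yield, ignition loss, totals, the six compositions) as given in the problem or answer text.
The oxide mass targets at 100.0 g fused product:
  MgO: 27.45% × 100.0 = 27.45 g
  SiO2: 41.22% × 100.0 = 41.22 g
  B2O3: 12.47% × 100.0 = 12.47 g
  PbO: 8.343% × 100.0 = 8.343 g
  Na2O: 4.676% × 100.0 = 4.676 g
  BaO: 5.844% × 100.0 = 5.844 g
Checking each oxide sum per the reported batch figures, at the basis given (each sum matches its target mass once rounding is allowed for):
  MgO: 65.68·0.3217 + 13.20·0.4789 = 27.45 g (target 27.45 g)
  SiO2: 65.68·0.6276 = 41.22 g (target 41.22 g)
  B2O3: 3.537·0.5678 + 15.14·0.6911 = 12.47 g (target 12.47 g)
  PbO: 8.351·0.9990 = 8.343 g (target 8.343 g)
  Na2O: 15.14·0.3089 = 4.677 g (target 4.676 g)
  BaO: 7.526·0.7765 = 5.844 g (target 5.844 g)
Consistency of the glass mass: net batch after ignition = 100.0 g (the Σ of target masses is 100.0 g; basis as stated: 100.0 g — a pure rounding effect).
Batch total: Σ batch = 113.4 g; LOI loss = Σ batch·LOI = 13.43 g; glass ÷ batch gives a yield of 88.16%.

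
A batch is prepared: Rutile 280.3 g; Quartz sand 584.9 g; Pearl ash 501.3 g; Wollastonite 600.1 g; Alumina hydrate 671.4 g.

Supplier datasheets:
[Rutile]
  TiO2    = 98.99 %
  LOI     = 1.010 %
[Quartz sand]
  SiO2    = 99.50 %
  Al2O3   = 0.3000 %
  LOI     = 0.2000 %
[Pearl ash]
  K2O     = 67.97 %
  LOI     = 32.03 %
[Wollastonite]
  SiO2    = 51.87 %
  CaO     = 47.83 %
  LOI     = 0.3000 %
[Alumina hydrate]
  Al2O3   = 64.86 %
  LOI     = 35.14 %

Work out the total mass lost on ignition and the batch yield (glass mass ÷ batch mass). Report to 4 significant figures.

LOI loss = 402.3 g; glass = 2236 g; yield = 84.75%

Working values are displayed, with 4-significant-figure rounding, between the steps; all internal work keeps full precision from first step to last — exactly one rounding lands on each reported value — the derived quantities are recomputed in exact precision (yield, the totals, five oxide percentages, glass mass, LOI) using the weight values at 2236 g of glass as given in the problem or the answer.
Per-material ignition loss:
  Rutile: 280.3 × 0.01010 = 2.831 g
  Quartz sand: 584.9 × 0.002000 = 1.170 g
  Pearl ash: 501.3 × 0.3203 = 160.6 g
  Wollastonite: 600.1 × 0.003000 = 1.800 g
  Alumina hydrate: 671.4 × 0.3514 = 235.9 g
Total LOI = 402.3 g
Glass = batch − LOI = 2638 − 402.3 = 2236 g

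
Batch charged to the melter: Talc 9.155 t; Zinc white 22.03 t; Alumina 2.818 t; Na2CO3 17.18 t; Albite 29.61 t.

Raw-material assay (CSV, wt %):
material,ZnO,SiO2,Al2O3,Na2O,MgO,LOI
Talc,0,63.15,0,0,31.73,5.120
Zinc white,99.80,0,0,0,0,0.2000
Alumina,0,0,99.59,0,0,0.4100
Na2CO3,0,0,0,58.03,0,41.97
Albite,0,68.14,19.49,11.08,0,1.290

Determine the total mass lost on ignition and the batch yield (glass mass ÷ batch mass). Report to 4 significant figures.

LOI loss = 8.117 t; glass = 72.68 t; yield = 89.95%

The intermediate values are shown, rounded to 4 significant figures, when written out; the whole derivation carries exact precision throughout — exactly one rounding goes into every reported number; derived quantities are computed from the weighed amounts on 72.68 t of glass at full precision (the yield, ignition loss, net glass mass, the five compositions, the totals) exactly as shown in question or answer.
Ignition loss by material:
  Talc: 9.155 × 0.05120 = 0.4687 t
  Zinc white: 22.03 × 0.002000 = 0.04406 t
  Alumina: 2.818 × 0.004100 = 0.01155 t
  Na2CO3: 17.18 × 0.4197 = 7.210 t
  Albite: 29.61 × 0.01290 = 0.3820 t
Total LOI = 8.117 t
Glass = batch − LOI = 80.79 − 8.117 = 72.68 t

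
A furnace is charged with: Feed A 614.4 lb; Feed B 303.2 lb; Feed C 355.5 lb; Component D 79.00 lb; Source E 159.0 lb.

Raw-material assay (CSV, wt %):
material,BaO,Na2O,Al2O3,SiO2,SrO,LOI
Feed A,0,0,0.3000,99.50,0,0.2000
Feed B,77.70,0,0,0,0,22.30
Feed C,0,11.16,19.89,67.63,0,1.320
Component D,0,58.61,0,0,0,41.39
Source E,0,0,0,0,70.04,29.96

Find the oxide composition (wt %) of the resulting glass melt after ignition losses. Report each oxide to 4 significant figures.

Glass mass = 1357 lb (batch 1511 − LOI 153.9).
Composition: BaO 17.36%, Na2O 6.335%, Al2O3 5.346%, SiO2 62.76%, SrO 8.205%

The intermediate values are printed with 4-significant-digit rounding between the steps; full float precision is carried through the solve. Exactly one rounding is applied to each reported result. Derived quantities, which include yield, LOI, the five compositions, glass mass, the totals, are recomputed at full precision, as quoted within question or answer, from the batch weights for 1357 lb of glass.
Delivered oxide masses:
  BaO: 303.2·0.7770 = 235.6 lb
  Na2O: 355.5·0.1116 + 79.00·0.5861 = 85.98 lb
  Al2O3: 614.4·0.003000 + 355.5·0.1989 = 72.55 lb
  SiO2: 614.4·0.9950 + 355.5·0.6763 = 851.8 lb
  SrO: 159.0·0.7004 = 111.4 lb
LOI: 614.4·0.002000 + 303.2·0.2230 + 355.5·0.01320 + 79.00·0.4139 + 159.0·0.2996 = 153.9 lb
Glass = total batch minus LOI = 1511 − 153.9 = 1357 lb (= Σ oxide masses)
percent share: oxide ÷ glass, ×100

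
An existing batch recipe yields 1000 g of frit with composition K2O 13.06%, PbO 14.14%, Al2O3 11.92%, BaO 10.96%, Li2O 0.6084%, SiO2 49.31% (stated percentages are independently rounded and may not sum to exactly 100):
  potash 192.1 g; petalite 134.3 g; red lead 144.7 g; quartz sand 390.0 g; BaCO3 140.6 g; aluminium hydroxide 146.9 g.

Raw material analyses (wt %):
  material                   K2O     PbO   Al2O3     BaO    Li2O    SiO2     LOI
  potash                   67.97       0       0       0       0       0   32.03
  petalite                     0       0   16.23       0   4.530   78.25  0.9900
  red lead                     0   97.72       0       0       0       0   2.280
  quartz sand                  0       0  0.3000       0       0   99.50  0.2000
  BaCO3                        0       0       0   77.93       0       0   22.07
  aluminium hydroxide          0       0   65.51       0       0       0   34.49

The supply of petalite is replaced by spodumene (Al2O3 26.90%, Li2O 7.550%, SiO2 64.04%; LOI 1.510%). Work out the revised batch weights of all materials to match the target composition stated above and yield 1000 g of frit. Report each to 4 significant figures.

Revised batch per 1000 g frit:
  potash: 192.1 g
  spodumene: 80.58 g
  red lead: 144.7 g
  quartz sand: 443.7 g
  BaCO3: 140.6 g
  aluminium hydroxide: 146.8 g
Total batch = 1148 g; LOI loss = 148.6 g

All internal work keeps exact precision throughout — the intermediate values appear, rounded to 4 significant figures, alongside each step; each reported number takes exactly one rounding. The derived quantities are computed at full precision (the totals, net glass mass, yield, ignition loss, six oxide percentages) from the batch weights at 1000 g of glass precisely as stated by problem or answer.
Target oxide masses per 1000 g frit:
  K2O: 13.06% × 1000 = 130.6 g
  PbO: 14.14% × 1000 = 141.4 g
  Al2O3: 11.92% × 1000 = 119.2 g
  BaO: 10.96% × 1000 = 109.6 g
  Li2O: 0.6084% × 1000 = 6.084 g
  SiO2: 49.31% × 1000 = 493.1 g
Sums-versus-targets review applying the batch weights above, against the basis in use (sums match the target masses net of answer rounding effects):
  K2O: 192.1·0.6797 = 130.6 g (target 130.6 g)
  PbO: 144.7·0.9772 = 141.4 g (target 141.4 g)
  Al2O3: 80.58·0.2690 + 443.7·0.003000 + 146.8·0.6551 = 119.2 g (target 119.2 g)
  BaO: 140.6·0.7793 = 109.6 g (target 109.6 g)
  Li2O: 80.58·0.07550 = 6.084 g (target 6.084 g)
  SiO2: 80.58·0.6404 + 443.7·0.9950 = 493.1 g (target 493.1 g)
Consistency of the glass mass: total batch − LOI = 999.9 g (per-oxide target masses sum to 1000 g; against the stated basis, 1000 g — gaps are rounding artifacts).
Batch grand total — Σ batch = 1148 g; Σ batch·LOI gives LOI loss = 148.6 g; yield, glass over the total, = 87.06%.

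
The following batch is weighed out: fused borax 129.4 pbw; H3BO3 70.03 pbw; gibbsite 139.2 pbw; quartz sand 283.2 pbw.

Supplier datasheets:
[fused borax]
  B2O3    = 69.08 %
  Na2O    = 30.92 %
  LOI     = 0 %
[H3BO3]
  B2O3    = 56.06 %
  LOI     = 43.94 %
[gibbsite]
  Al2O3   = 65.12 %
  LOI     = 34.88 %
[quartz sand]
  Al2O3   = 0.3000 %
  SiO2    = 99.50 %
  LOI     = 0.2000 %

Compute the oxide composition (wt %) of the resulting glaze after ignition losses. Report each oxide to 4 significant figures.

The whole derivation keeps exact precision through every step — the intermediate values are shown rounded to four significant figures when written out — every reported number receives exactly one rounding. The derived quantities, including the totals, glass mass, ignition loss, four oxide percentages, yield, are computed from the weighed amounts for 541.9 pbw of glass at full precision, as given in the question or the answer.
Oxide masses out of the charge:
  Al2O3: 139.2·0.6512 + 283.2·0.003000 = 91.50 pbw
  B2O3: 129.4·0.6908 + 70.03·0.5606 = 128.6 pbw
  Na2O: 129.4·0.3092 = 40.01 pbw
  SiO2: 283.2·0.9950 = 281.8 pbw
LOI: 70.03·0.4394 + 139.2·0.3488 + 283.2·0.002000 = 79.89 pbw
Glass = total batch minus LOI = 621.8 − 79.89 = 541.9 pbw (= the summed oxide contributions)
oxide / glass × 100 gives the wt %

Glass mass = 541.9 pbw (batch 621.8 − LOI 79.89).
Composition: Al2O3 16.88%, B2O3 23.74%, Na2O 7.383%, SiO2 52.00%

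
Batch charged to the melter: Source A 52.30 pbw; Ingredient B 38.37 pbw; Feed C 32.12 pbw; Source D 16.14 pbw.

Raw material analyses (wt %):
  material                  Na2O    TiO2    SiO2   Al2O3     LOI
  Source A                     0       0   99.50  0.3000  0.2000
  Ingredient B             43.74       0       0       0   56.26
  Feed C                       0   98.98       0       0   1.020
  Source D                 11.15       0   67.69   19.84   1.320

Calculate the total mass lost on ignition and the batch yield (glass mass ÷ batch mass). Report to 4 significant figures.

LOI loss = 22.23 pbw; glass = 116.7 pbw; yield = 84.00%

Full float precision is maintained all the way through. Values along the way are printed rounded to 4 significant digits across the worked steps — every reported result receives exactly one rounding — derived quantities (the totals, LOI, four oxide percentages, net glass mass, the yield) are rebuilt at exact precision from the weighed amounts at 116.7 pbw of glass, exactly as printed in the problem or answer text.
Material-by-material LOI:
  Source A: 52.30 × 0.002000 = 0.1046 pbw
  Ingredient B: 38.37 × 0.5626 = 21.59 pbw
  Feed C: 32.12 × 0.01020 = 0.3276 pbw
  Source D: 16.14 × 0.01320 = 0.2130 pbw
Total LOI = 22.23 pbw
Glass = batch − LOI = 138.9 − 22.23 = 116.7 pbw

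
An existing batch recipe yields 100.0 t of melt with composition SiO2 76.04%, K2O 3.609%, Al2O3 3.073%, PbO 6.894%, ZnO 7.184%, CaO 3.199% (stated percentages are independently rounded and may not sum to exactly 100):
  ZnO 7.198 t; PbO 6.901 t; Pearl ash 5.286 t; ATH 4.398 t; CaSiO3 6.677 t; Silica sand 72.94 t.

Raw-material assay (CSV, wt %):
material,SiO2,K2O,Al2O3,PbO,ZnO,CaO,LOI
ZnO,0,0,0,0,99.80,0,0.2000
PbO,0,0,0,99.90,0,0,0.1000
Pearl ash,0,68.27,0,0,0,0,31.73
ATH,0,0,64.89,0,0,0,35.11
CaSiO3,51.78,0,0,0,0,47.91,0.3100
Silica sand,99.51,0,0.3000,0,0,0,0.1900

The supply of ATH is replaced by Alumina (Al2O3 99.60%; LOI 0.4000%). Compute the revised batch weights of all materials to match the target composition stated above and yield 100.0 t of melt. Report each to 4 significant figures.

Values along the way are displayed, rounded to four significant digits, within the worked lines; exact precision is maintained end to end; each reported value sees exactly one rounding — all derived quantities are recomputed in full precision (totals, the yield, six oxide percentages, glass mass, LOI) starting from the weights per 100.0 t of glass precisely as stated by question or answer.
Per-oxide target masses for 100.0 t melt:
  SiO2: 76.04% × 100.0 = 76.04 t
  K2O: 3.609% × 100.0 = 3.609 t
  Al2O3: 3.073% × 100.0 = 3.073 t
  PbO: 6.894% × 100.0 = 6.894 t
  ZnO: 7.184% × 100.0 = 7.184 t
  CaO: 3.199% × 100.0 = 3.199 t
Oxide-by-oxide audit per the reported batch figures, at the basis given (summed amounts equal target values modulo rounding of the values):
  SiO2: 6.677·0.5178 + 72.94·0.9951 = 76.04 t (target 76.04 t)
  K2O: 5.286·0.6827 = 3.609 t (target 3.609 t)
  Al2O3: 2.866·0.9960 + 72.94·0.003000 = 3.073 t (target 3.073 t)
  PbO: 6.901·0.9990 = 6.894 t (target 6.894 t)
  ZnO: 7.198·0.9980 = 7.184 t (target 7.184 t)
  CaO: 6.677·0.4791 = 3.199 t (target 3.199 t)
Mass balance on the glass: total charge less LOI = 100.0 t (oxide target masses add up to 100.0 t; versus the stated basis of 100.0 t — differing by rounding only).
Batch total: Σ batch = 101.9 t; ignition loss, Σ(batch × LOI) = 1.869 t; yield = glass ÷ total batch = 98.16%.

Revised batch per 100.0 t melt:
  ZnO: 7.198 t
  PbO: 6.901 t
  Pearl ash: 5.286 t
  Alumina: 2.866 t
  CaSiO3: 6.677 t
  Silica sand: 72.94 t
Total batch = 101.9 t; LOI loss = 1.869 t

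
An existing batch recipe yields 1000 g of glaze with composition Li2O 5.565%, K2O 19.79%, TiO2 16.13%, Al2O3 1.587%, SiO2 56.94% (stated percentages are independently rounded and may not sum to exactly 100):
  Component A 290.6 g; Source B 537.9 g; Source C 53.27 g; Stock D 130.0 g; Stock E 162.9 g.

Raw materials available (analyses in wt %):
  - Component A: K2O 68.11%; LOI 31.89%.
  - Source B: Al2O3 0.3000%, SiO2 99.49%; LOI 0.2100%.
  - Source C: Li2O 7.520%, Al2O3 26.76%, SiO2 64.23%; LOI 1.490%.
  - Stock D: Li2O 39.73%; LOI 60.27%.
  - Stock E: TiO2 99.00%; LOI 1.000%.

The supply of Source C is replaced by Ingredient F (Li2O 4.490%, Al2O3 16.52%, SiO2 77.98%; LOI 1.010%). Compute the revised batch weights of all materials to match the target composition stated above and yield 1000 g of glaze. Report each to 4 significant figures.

The intermediate values appear, rounded to 4 significant figures, when written out. The whole derivation runs at exact precision in all steps; each reported value takes just one rounding. All derived quantities (LOI, glass mass, the yield, the totals, five oxide percentages) are computed starting from the weights per 1000 g of glass at exact precision, as they appear in the problem or the answer.
Per-oxide target masses for 1000 g glaze:
  Li2O: 5.565% × 1000 = 55.65 g
  K2O: 19.79% × 1000 = 197.9 g
  TiO2: 16.13% × 1000 = 161.3 g
  Al2O3: 1.587% × 1000 = 15.87 g
  SiO2: 56.94% × 1000 = 569.4 g
Per-oxide balance check given the weights on record, per the basis as stated (oxide sums agree with the targets given rounding of the digits):
  Li2O: 86.91·0.04490 + 130.2·0.3973 = 55.63 g (target 55.65 g)
  K2O: 290.6·0.6811 = 197.9 g (target 197.9 g)
  TiO2: 162.9·0.9900 = 161.3 g (target 161.3 g)
  Al2O3: 504.2·0.003000 + 86.91·0.1652 = 15.87 g (target 15.87 g)
  SiO2: 504.2·0.9949 + 86.91·0.7798 = 569.4 g (target 569.4 g)
Glass-mass closure: total batch − LOI = 1000 g (the targets, summed, come to 1000 g; with the basis standing at 1000 g — differing by rounding only).
Whole-batch sum: Σ batch = 1175 g; loss to ignition Σ batch·LOI = 174.7 g; yield = glass ÷ total batch = 85.13%.

Revised batch per 1000 g glaze:
  Component A: 290.6 g
  Source B: 504.2 g
  Ingredient F: 86.91 g
  Stock D: 130.2 g
  Stock E: 162.9 g
Total batch = 1175 g; LOI loss = 174.7 g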